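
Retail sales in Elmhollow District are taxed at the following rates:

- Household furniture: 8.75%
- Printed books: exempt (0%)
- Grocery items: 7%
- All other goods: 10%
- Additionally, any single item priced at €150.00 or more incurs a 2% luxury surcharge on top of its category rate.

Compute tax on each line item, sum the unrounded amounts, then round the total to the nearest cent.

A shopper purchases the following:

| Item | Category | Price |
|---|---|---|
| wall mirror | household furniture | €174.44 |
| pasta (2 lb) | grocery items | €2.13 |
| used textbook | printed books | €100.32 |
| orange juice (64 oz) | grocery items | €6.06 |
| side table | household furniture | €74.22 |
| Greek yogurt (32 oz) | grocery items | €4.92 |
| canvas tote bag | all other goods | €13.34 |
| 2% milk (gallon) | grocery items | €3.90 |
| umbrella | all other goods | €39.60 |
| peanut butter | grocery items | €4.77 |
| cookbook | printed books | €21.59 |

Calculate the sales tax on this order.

Wall mirror €174.44: household furniture → 8.75% + 2% surcharge = 10.75% → €18.7523
Pasta (2 lb) €2.13: grocery items → 7% → €0.1491
Used textbook €100.32: printed books → 0% → €0.00
Orange juice (64 oz) €6.06: grocery items → 7% → €0.4242
Side table €74.22: household furniture → 8.75% → €6.49425
Greek yogurt (32 oz) €4.92: grocery items → 7% → €0.3444
Canvas tote bag €13.34: all other goods → 10% → €1.334
2% milk (gallon) €3.90: grocery items → 7% → €0.273
Umbrella €39.60: all other goods → 10% → €3.96
Peanut butter €4.77: grocery items → 7% → €0.3339
Cookbook €21.59: printed books → 0% → €0.00
Unrounded tax sum = €32.06515 → €32.07

€32.07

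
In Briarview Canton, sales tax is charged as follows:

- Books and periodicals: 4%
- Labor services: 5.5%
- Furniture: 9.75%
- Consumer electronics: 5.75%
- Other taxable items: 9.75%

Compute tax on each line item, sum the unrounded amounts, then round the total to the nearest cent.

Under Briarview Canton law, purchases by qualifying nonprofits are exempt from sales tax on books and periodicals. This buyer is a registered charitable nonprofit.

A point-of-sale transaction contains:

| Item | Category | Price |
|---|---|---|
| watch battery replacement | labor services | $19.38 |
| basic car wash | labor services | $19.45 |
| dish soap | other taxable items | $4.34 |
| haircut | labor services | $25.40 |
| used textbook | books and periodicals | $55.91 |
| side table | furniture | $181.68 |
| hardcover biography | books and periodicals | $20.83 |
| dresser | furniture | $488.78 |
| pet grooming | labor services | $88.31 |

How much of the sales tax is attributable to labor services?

$8.39

Watch battery replacement $19.38: labor services → 5.5% → $1.0659
Basic car wash $19.45: labor services → 5.5% → $1.06975
Haircut $25.40: labor services → 5.5% → $1.397
Pet grooming $88.31: labor services → 5.5% → $4.85705
Tax on labor services: unrounded sum = $8.3897 → $8.39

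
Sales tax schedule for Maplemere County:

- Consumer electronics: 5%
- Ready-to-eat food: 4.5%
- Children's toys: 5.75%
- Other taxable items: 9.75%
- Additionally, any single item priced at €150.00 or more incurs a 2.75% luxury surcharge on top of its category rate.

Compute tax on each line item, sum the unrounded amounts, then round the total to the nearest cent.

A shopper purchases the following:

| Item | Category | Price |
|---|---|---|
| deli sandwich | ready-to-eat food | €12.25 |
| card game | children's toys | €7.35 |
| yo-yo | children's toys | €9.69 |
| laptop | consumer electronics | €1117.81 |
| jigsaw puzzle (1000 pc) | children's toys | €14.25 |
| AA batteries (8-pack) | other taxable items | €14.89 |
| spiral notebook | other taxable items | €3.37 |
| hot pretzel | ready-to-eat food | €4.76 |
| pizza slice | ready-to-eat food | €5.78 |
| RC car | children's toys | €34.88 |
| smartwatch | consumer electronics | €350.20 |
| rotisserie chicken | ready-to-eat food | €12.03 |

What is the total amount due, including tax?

Deli sandwich €12.25: ready-to-eat food → 4.5% → €0.55125
Card game €7.35: children's toys → 5.75% → €0.422625
Yo-yo €9.69: children's toys → 5.75% → €0.557175
Laptop €1117.81: consumer electronics → 5% + 2.75% surcharge = 7.75% → €86.630275
Jigsaw puzzle (1000 pc) €14.25: children's toys → 5.75% → €0.819375
AA batteries (8-pack) €14.89: other taxable items → 9.75% → €1.451775
Spiral notebook €3.37: other taxable items → 9.75% → €0.328575
Hot pretzel €4.76: ready-to-eat food → 4.5% → €0.2142
Pizza slice €5.78: ready-to-eat food → 4.5% → €0.2601
RC car €34.88: children's toys → 5.75% → €2.0056
Smartwatch €350.20: consumer electronics → 5% + 2.75% surcharge = 7.75% → €27.1405
Rotisserie chicken €12.03: ready-to-eat food → 4.5% → €0.54135
Subtotal = €1587.26; unrounded tax = €120.9228 → €120.92; total due = €1708.18

€1708.18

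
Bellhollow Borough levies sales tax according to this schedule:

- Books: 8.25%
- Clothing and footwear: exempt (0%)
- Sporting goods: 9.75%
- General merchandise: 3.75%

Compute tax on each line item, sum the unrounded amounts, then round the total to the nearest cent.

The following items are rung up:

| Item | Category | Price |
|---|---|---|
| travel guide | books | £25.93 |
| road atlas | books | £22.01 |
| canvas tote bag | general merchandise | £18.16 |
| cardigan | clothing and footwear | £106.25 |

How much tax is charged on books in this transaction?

Travel guide £25.93: books → 8.25% → £2.139225
Road atlas £22.01: books → 8.25% → £1.815825
Tax on books: unrounded sum = £3.95505 → £3.96

£3.96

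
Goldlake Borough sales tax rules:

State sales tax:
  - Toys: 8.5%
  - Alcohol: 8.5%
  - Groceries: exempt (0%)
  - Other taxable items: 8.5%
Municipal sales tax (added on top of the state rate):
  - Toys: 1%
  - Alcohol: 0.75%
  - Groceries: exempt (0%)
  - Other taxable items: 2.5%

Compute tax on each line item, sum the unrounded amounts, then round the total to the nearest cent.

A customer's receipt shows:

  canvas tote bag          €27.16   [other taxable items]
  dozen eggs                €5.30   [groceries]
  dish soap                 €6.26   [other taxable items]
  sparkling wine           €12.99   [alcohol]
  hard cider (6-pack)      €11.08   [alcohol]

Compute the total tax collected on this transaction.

Canvas tote bag €27.16: other taxable items → 8.5% + 2.5% municipal = 11% → €2.9876
Dozen eggs €5.30: groceries → 0% + 0% municipal = 0% → €0.00
Dish soap €6.26: other taxable items → 8.5% + 2.5% municipal = 11% → €0.6886
Sparkling wine €12.99: alcohol → 8.5% + 0.75% municipal = 9.25% → €1.201575
Hard cider (6-pack) €11.08: alcohol → 8.5% + 0.75% municipal = 9.25% → €1.0249
Unrounded tax sum = €5.902675 → €5.90

€5.90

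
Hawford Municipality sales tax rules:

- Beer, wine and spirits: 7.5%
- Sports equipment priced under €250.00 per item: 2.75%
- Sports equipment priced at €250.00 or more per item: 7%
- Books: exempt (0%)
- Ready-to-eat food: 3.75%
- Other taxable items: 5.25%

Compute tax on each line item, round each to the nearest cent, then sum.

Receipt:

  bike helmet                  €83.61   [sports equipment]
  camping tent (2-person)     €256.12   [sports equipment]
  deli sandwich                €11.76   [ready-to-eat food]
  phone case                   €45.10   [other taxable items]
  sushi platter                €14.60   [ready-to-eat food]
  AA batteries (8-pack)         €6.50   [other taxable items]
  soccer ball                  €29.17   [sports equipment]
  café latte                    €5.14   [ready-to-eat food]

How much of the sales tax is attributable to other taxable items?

Phone case €45.10: other taxable items → 5.25% → €2.37
AA batteries (8-pack) €6.50: other taxable items → 5.25% → €0.34
Tax on other taxable items = €2.37 + €0.34 = €2.71

€2.71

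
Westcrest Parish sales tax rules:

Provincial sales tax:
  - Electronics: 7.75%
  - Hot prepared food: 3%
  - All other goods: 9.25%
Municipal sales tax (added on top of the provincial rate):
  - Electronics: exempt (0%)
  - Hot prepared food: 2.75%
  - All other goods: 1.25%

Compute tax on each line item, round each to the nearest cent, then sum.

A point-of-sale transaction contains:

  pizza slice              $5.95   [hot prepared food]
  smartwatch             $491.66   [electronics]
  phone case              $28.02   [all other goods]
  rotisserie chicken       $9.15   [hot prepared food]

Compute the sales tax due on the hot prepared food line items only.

Pizza slice $5.95: hot prepared food → 3% + 2.75% municipal = 5.75% → $0.34
Rotisserie chicken $9.15: hot prepared food → 3% + 2.75% municipal = 5.75% → $0.53
Tax on hot prepared food = $0.34 + $0.53 = $0.87

$0.87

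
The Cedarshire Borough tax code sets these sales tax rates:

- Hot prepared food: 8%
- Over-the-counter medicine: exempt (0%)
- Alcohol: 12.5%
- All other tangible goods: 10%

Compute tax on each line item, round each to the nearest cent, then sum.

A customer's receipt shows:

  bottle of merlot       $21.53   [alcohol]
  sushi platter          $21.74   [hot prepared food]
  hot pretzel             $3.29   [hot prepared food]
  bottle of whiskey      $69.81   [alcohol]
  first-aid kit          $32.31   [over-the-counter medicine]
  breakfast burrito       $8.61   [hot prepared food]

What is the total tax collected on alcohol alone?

$11.42

Bottle of merlot $21.53: alcohol → 12.5% → $2.69
Bottle of whiskey $69.81: alcohol → 12.5% → $8.73
Tax on alcohol = $2.69 + $8.73 = $11.42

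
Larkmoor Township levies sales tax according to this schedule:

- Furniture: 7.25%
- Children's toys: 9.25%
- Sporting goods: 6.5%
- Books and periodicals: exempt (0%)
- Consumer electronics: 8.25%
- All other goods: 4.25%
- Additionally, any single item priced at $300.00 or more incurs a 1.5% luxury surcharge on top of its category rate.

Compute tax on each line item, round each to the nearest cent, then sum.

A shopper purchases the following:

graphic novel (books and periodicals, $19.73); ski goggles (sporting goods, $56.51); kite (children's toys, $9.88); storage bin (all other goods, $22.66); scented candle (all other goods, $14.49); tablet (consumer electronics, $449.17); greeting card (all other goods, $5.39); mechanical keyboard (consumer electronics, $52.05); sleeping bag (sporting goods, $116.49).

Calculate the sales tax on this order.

Graphic novel $19.73: books and periodicals → 0% → $0.00
Ski goggles $56.51: sporting goods → 6.5% → $3.67
Kite $9.88: children's toys → 9.25% → $0.91
Storage bin $22.66: all other goods → 4.25% → $0.96
Scented candle $14.49: all other goods → 4.25% → $0.62
Tablet $449.17: consumer electronics → 8.25% + 1.5% surcharge = 9.75% → $43.79
Greeting card $5.39: all other goods → 4.25% → $0.23
Mechanical keyboard $52.05: consumer electronics → 8.25% → $4.29
Sleeping bag $116.49: sporting goods → 6.5% → $7.57
Total tax = $3.67 + $0.91 + $0.96 + $0.62 + $43.79 + $0.23 + $4.29 + $7.57 = $62.04

$62.04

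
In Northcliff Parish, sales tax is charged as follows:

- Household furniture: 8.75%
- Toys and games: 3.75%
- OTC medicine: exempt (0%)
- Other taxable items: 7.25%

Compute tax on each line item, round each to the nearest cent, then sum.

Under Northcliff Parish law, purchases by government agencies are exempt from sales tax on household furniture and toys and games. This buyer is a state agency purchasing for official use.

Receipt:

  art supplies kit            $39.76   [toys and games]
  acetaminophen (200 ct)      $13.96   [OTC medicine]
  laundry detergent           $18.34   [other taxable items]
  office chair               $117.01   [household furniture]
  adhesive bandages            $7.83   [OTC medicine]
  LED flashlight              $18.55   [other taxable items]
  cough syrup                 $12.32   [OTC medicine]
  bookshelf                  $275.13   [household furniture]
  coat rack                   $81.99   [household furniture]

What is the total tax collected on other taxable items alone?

Laundry detergent $18.34: other taxable items → 7.25% → $1.33
LED flashlight $18.55: other taxable items → 7.25% → $1.34
Tax on other taxable items = $1.33 + $1.34 = $2.67

$2.67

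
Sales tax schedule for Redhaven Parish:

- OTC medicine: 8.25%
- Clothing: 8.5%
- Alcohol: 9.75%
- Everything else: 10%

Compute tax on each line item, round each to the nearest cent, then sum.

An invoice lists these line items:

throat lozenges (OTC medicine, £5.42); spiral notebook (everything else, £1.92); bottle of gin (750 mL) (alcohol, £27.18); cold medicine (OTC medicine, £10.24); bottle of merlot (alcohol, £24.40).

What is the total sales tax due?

Throat lozenges £5.42: OTC medicine → 8.25% → £0.45
Spiral notebook £1.92: everything else → 10% → £0.19
Bottle of gin (750 mL) £27.18: alcohol → 9.75% → £2.65
Cold medicine £10.24: OTC medicine → 8.25% → £0.84
Bottle of merlot £24.40: alcohol → 9.75% → £2.38
Total tax = £0.45 + £0.19 + £2.65 + £0.84 + £2.38 = £6.51

£6.51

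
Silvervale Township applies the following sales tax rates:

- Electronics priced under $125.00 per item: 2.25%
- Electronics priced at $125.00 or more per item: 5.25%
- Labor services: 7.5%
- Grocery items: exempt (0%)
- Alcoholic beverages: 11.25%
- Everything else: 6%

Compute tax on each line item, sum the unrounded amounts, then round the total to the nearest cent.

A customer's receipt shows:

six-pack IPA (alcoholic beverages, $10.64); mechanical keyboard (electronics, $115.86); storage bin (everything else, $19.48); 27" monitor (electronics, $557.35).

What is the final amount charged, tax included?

Six-pack IPA $10.64: alcoholic beverages → 11.25% → $1.197
Mechanical keyboard $115.86: electronics, under $125.00 → 2.25% → $2.60685
Storage bin $19.48: everything else → 6% → $1.1688
27" monitor $557.35: electronics, $125.00 or more → 5.25% → $29.260875
Subtotal = $703.33; unrounded tax = $34.233525 → $34.23; total due = $737.56

$737.56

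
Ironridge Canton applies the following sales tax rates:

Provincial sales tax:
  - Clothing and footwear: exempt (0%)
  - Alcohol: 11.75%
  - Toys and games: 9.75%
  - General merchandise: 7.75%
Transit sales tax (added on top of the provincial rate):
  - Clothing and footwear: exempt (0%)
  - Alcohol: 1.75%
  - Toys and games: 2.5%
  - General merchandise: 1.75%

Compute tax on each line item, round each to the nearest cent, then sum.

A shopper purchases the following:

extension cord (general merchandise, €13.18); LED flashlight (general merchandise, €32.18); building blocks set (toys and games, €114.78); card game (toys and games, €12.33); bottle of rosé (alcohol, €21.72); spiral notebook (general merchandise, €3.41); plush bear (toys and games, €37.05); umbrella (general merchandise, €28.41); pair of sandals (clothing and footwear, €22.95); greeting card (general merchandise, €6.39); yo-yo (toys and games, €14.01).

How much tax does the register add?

€32.70

Extension cord €13.18: general merchandise → 7.75% + 1.75% transit = 9.5% → €1.25
LED flashlight €32.18: general merchandise → 7.75% + 1.75% transit = 9.5% → €3.06
Building blocks set €114.78: toys and games → 9.75% + 2.5% transit = 12.25% → €14.06
Card game €12.33: toys and games → 9.75% + 2.5% transit = 12.25% → €1.51
Bottle of rosé €21.72: alcohol → 11.75% + 1.75% transit = 13.5% → €2.93
Spiral notebook €3.41: general merchandise → 7.75% + 1.75% transit = 9.5% → €0.32
Plush bear €37.05: toys and games → 9.75% + 2.5% transit = 12.25% → €4.54
Umbrella €28.41: general merchandise → 7.75% + 1.75% transit = 9.5% → €2.70
Pair of sandals €22.95: clothing and footwear → 0% + 0% transit = 0% → €0.00
Greeting card €6.39: general merchandise → 7.75% + 1.75% transit = 9.5% → €0.61
Yo-yo €14.01: toys and games → 9.75% + 2.5% transit = 12.25% → €1.72
Total tax = €1.25 + €3.06 + €14.06 + €1.51 + €2.93 + €0.32 + €4.54 + €2.70 + €0.61 + €1.72 = €32.70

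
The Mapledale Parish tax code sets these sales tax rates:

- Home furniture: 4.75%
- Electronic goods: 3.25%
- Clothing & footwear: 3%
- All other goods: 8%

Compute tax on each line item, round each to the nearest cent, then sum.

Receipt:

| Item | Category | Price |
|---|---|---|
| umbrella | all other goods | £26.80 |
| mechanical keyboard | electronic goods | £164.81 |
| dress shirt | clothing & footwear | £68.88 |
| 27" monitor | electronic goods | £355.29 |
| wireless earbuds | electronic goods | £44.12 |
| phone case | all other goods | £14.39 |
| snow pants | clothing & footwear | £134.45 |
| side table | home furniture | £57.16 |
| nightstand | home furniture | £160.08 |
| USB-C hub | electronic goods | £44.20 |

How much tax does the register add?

£39.49

Umbrella £26.80: all other goods → 8% → £2.14
Mechanical keyboard £164.81: electronic goods → 3.25% → £5.36
Dress shirt £68.88: clothing & footwear → 3% → £2.07
27" monitor £355.29: electronic goods → 3.25% → £11.55
Wireless earbuds £44.12: electronic goods → 3.25% → £1.43
Phone case £14.39: all other goods → 8% → £1.15
Snow pants £134.45: clothing & footwear → 3% → £4.03
Side table £57.16: home furniture → 4.75% → £2.72
Nightstand £160.08: home furniture → 4.75% → £7.60
USB-C hub £44.20: electronic goods → 3.25% → £1.44
Total tax = £2.14 + £5.36 + £2.07 + £11.55 + £1.43 + £1.15 + £4.03 + £2.72 + £7.60 + £1.44 = £39.49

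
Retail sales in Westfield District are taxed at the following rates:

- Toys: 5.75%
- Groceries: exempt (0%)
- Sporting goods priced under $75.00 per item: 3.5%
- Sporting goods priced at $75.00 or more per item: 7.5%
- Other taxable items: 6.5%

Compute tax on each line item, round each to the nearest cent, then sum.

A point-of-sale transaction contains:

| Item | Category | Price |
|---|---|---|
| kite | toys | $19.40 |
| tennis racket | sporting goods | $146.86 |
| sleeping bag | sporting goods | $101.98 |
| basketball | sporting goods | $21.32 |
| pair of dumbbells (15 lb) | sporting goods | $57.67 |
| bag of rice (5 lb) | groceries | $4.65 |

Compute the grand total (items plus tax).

$374.43

Kite $19.40: toys → 5.75% → $1.12
Tennis racket $146.86: sporting goods, $75.00 or more → 7.5% → $11.01
Sleeping bag $101.98: sporting goods, $75.00 or more → 7.5% → $7.65
Basketball $21.32: sporting goods, under $75.00 → 3.5% → $0.75
Pair of dumbbells (15 lb) $57.67: sporting goods, under $75.00 → 3.5% → $2.02
Bag of rice (5 lb) $4.65: groceries → 0% → $0.00
Subtotal = $351.88; tax = $22.55; total due = $374.43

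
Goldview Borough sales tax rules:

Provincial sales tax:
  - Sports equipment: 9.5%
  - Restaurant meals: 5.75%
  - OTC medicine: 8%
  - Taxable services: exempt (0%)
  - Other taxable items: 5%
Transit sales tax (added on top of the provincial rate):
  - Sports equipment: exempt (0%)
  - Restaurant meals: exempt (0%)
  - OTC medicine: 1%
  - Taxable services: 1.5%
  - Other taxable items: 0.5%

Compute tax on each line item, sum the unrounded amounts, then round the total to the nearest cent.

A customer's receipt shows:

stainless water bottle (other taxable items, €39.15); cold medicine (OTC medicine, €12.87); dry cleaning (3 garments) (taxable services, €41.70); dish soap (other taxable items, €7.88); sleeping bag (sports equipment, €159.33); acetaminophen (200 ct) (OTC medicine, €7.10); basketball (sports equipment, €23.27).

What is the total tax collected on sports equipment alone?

€17.35

Sleeping bag €159.33: sports equipment → 9.5% + 0% transit = 9.5% → €15.13635
Basketball €23.27: sports equipment → 9.5% + 0% transit = 9.5% → €2.21065
Tax on sports equipment: unrounded sum = €17.347 → €17.35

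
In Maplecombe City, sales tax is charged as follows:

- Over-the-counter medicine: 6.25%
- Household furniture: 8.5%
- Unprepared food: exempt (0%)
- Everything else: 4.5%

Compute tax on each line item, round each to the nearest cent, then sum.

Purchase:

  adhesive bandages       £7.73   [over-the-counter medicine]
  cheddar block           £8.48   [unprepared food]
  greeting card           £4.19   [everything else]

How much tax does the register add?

Adhesive bandages £7.73: over-the-counter medicine → 6.25% → £0.48
Cheddar block £8.48: unprepared food → 0% → £0.00
Greeting card £4.19: everything else → 4.5% → £0.19
Total tax = £0.48 + £0.19 = £0.67

£0.67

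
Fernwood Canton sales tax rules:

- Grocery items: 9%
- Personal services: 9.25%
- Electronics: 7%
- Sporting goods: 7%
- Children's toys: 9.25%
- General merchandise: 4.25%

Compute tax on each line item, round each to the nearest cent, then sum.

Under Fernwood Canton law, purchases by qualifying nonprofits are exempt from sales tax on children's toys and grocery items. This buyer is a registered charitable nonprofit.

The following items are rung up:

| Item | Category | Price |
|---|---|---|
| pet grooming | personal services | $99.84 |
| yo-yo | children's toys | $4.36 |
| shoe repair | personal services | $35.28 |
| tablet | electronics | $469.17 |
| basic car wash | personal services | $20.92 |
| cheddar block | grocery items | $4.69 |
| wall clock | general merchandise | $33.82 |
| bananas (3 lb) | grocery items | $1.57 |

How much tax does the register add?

Pet grooming $99.84: personal services → 9.25% → $9.24
Yo-yo $4.36: children's toys, buyer-exempt → 0% → $0.00
Shoe repair $35.28: personal services → 9.25% → $3.26
Tablet $469.17: electronics → 7% → $32.84
Basic car wash $20.92: personal services → 9.25% → $1.94
Cheddar block $4.69: grocery items, buyer-exempt → 0% → $0.00
Wall clock $33.82: general merchandise → 4.25% → $1.44
Bananas (3 lb) $1.57: grocery items, buyer-exempt → 0% → $0.00
Total tax = $9.24 + $3.26 + $32.84 + $1.94 + $1.44 = $48.72

$48.72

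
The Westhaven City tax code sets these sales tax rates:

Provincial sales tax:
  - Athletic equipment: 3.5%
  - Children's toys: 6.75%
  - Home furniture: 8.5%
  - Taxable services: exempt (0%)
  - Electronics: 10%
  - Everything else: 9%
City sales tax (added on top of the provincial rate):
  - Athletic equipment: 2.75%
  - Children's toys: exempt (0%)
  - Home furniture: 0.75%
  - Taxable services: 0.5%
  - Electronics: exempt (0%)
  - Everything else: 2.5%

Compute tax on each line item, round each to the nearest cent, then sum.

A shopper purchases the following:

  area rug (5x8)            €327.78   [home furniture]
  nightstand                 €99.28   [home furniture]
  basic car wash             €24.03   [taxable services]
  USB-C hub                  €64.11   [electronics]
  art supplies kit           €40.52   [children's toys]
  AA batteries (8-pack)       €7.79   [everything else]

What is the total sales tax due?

Area rug (5x8) €327.78: home furniture → 8.5% + 0.75% city = 9.25% → €30.32
Nightstand €99.28: home furniture → 8.5% + 0.75% city = 9.25% → €9.18
Basic car wash €24.03: taxable services → 0% + 0.5% city = 0.5% → €0.12
USB-C hub €64.11: electronics → 10% + 0% city = 10% → €6.41
Art supplies kit €40.52: children's toys → 6.75% + 0% city = 6.75% → €2.74
AA batteries (8-pack) €7.79: everything else → 9% + 2.5% city = 11.5% → €0.90
Total tax = €30.32 + €9.18 + €0.12 + €6.41 + €2.74 + €0.90 = €49.67

€49.67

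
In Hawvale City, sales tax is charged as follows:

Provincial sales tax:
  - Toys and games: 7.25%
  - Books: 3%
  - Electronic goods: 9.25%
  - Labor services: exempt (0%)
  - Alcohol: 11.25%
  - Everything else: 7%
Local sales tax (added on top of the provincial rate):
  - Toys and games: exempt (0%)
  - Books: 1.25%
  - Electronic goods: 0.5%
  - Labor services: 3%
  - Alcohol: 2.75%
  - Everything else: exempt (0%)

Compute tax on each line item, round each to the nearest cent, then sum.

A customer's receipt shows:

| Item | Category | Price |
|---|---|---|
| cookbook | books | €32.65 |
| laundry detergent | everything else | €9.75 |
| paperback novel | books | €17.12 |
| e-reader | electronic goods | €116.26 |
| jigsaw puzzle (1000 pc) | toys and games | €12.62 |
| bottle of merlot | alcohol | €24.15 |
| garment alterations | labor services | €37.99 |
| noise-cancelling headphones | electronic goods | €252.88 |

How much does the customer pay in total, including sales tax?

Cookbook €32.65: books → 3% + 1.25% local = 4.25% → €1.39
Laundry detergent €9.75: everything else → 7% + 0% local = 7% → €0.68
Paperback novel €17.12: books → 3% + 1.25% local = 4.25% → €0.73
E-reader €116.26: electronic goods → 9.25% + 0.5% local = 9.75% → €11.34
Jigsaw puzzle (1000 pc) €12.62: toys and games → 7.25% + 0% local = 7.25% → €0.91
Bottle of merlot €24.15: alcohol → 11.25% + 2.75% local = 14% → €3.38
Garment alterations €37.99: labor services → 0% + 3% local = 3% → €1.14
Noise-cancelling headphones €252.88: electronic goods → 9.25% + 0.5% local = 9.75% → €24.66
Subtotal = €503.42; tax = €44.23; total due = €547.65

€547.65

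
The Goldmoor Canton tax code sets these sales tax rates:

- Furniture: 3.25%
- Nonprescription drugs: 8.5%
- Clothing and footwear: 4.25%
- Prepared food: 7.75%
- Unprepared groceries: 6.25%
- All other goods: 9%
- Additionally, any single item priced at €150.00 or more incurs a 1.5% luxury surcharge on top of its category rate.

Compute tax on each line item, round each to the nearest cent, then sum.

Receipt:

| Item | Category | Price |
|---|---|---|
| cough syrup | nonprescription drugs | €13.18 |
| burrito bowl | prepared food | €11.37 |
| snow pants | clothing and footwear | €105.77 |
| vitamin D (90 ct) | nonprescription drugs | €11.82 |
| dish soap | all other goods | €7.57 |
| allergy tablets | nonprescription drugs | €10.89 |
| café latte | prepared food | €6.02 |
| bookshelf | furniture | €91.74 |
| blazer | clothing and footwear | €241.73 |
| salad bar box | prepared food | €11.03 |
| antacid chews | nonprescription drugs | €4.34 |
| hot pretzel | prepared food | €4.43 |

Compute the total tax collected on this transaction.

€28.02

Cough syrup €13.18: nonprescription drugs → 8.5% → €1.12
Burrito bowl €11.37: prepared food → 7.75% → €0.88
Snow pants €105.77: clothing and footwear → 4.25% → €4.50
Vitamin D (90 ct) €11.82: nonprescription drugs → 8.5% → €1.00
Dish soap €7.57: all other goods → 9% → €0.68
Allergy tablets €10.89: nonprescription drugs → 8.5% → €0.93
Café latte €6.02: prepared food → 7.75% → €0.47
Bookshelf €91.74: furniture → 3.25% → €2.98
Blazer €241.73: clothing and footwear → 4.25% + 1.5% surcharge = 5.75% → €13.90
Salad bar box €11.03: prepared food → 7.75% → €0.85
Antacid chews €4.34: nonprescription drugs → 8.5% → €0.37
Hot pretzel €4.43: prepared food → 7.75% → €0.34
Total tax = €1.12 + €0.88 + €4.50 + €1.00 + €0.68 + €0.93 + €0.47 + €2.98 + €13.90 + €0.85 + €0.37 + €0.34 = €28.02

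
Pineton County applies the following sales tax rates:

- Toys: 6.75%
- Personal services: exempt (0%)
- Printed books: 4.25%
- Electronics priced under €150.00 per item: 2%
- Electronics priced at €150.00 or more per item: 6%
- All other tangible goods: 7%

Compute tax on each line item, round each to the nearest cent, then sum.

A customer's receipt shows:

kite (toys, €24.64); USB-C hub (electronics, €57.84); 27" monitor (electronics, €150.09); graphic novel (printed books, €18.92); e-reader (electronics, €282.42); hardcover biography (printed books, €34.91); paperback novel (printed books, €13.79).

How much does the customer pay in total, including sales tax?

Kite €24.64: toys → 6.75% → €1.66
USB-C hub €57.84: electronics, under €150.00 → 2% → €1.16
27" monitor €150.09: electronics, €150.00 or more → 6% → €9.01
Graphic novel €18.92: printed books → 4.25% → €0.80
E-reader €282.42: electronics, €150.00 or more → 6% → €16.95
Hardcover biography €34.91: printed books → 4.25% → €1.48
Paperback novel €13.79: printed books → 4.25% → €0.59
Subtotal = €582.61; tax = €31.65; total due = €614.26

€614.26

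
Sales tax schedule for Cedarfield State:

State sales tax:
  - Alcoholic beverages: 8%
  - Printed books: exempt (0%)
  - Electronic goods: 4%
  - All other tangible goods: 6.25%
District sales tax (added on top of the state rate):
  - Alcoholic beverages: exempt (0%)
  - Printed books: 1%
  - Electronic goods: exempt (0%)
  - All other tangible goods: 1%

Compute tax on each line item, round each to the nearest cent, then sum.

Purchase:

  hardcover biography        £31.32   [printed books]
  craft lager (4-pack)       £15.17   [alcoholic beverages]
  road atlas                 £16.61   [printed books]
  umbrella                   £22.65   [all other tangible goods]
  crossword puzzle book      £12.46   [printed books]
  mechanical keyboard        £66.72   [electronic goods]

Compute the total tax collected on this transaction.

£6.12

Hardcover biography £31.32: printed books → 0% + 1% district = 1% → £0.31
Craft lager (4-pack) £15.17: alcoholic beverages → 8% + 0% district = 8% → £1.21
Road atlas £16.61: printed books → 0% + 1% district = 1% → £0.17
Umbrella £22.65: all other tangible goods → 6.25% + 1% district = 7.25% → £1.64
Crossword puzzle book £12.46: printed books → 0% + 1% district = 1% → £0.12
Mechanical keyboard £66.72: electronic goods → 4% + 0% district = 4% → £2.67
Total tax = £0.31 + £1.21 + £0.17 + £1.64 + £0.12 + £2.67 = £6.12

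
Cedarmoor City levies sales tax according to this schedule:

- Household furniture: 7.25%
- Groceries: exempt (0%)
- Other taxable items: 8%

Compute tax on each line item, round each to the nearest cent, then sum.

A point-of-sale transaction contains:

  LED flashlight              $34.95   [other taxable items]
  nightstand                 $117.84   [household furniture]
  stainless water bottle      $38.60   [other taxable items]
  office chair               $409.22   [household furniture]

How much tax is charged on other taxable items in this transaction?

LED flashlight $34.95: other taxable items → 8% → $2.80
Stainless water bottle $38.60: other taxable items → 8% → $3.09
Tax on other taxable items = $2.80 + $3.09 = $5.89

$5.89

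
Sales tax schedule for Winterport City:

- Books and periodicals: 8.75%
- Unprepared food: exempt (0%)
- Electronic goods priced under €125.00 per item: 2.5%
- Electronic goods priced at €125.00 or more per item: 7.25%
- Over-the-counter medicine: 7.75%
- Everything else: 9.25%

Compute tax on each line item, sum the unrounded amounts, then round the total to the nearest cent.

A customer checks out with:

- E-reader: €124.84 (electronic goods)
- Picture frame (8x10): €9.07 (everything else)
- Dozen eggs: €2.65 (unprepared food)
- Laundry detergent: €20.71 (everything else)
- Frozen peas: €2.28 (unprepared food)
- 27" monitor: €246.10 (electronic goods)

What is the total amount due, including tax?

€429.37

E-reader €124.84: electronic goods, under €125.00 → 2.5% → €3.121
Picture frame (8x10) €9.07: everything else → 9.25% → €0.838975
Dozen eggs €2.65: unprepared food → 0% → €0.00
Laundry detergent €20.71: everything else → 9.25% → €1.915675
Frozen peas €2.28: unprepared food → 0% → €0.00
27" monitor €246.10: electronic goods, €125.00 or more → 7.25% → €17.84225
Subtotal = €405.65; unrounded tax = €23.7179 → €23.72; total due = €429.37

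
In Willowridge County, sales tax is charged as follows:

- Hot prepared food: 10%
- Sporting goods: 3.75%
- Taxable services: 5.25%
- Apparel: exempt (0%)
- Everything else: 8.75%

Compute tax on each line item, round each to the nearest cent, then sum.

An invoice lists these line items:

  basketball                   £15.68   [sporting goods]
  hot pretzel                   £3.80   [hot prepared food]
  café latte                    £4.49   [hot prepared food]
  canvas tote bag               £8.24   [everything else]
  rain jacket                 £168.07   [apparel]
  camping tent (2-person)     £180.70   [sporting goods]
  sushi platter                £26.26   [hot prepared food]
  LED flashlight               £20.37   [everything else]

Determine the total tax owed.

£13.33

Basketball £15.68: sporting goods → 3.75% → £0.59
Hot pretzel £3.80: hot prepared food → 10% → £0.38
Café latte £4.49: hot prepared food → 10% → £0.45
Canvas tote bag £8.24: everything else → 8.75% → £0.72
Rain jacket £168.07: apparel → 0% → £0.00
Camping tent (2-person) £180.70: sporting goods → 3.75% → £6.78
Sushi platter £26.26: hot prepared food → 10% → £2.63
LED flashlight £20.37: everything else → 8.75% → £1.78
Total tax = £0.59 + £0.38 + £0.45 + £0.72 + £6.78 + £2.63 + £1.78 = £13.33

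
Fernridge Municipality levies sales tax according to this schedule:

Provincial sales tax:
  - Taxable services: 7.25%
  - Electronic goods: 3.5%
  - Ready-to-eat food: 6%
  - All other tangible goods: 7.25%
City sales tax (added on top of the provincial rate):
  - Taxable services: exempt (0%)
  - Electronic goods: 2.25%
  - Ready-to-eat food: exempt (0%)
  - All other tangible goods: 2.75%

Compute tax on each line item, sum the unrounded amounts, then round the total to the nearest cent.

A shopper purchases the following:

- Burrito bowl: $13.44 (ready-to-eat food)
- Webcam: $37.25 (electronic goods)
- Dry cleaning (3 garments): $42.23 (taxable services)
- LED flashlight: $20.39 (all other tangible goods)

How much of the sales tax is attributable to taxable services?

Dry cleaning (3 garments) $42.23: taxable services → 7.25% + 0% city = 7.25% → $3.061675
Tax on taxable services: unrounded sum = $3.061675 → $3.06

$3.06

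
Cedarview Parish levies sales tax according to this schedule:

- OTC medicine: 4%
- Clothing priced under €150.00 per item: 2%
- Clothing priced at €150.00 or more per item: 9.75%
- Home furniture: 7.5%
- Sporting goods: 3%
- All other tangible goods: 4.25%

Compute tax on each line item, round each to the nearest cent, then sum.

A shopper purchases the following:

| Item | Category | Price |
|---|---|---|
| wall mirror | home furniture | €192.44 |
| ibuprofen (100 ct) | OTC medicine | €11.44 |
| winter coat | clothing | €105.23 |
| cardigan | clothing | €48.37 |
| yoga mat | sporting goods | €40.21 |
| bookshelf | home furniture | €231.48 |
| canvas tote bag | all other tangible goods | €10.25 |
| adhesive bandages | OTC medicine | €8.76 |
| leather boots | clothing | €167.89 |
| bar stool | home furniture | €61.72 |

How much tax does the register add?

Wall mirror €192.44: home furniture → 7.5% → €14.43
Ibuprofen (100 ct) €11.44: OTC medicine → 4% → €0.46
Winter coat €105.23: clothing, under €150.00 → 2% → €2.10
Cardigan €48.37: clothing, under €150.00 → 2% → €0.97
Yoga mat €40.21: sporting goods → 3% → €1.21
Bookshelf €231.48: home furniture → 7.5% → €17.36
Canvas tote bag €10.25: all other tangible goods → 4.25% → €0.44
Adhesive bandages €8.76: OTC medicine → 4% → €0.35
Leather boots €167.89: clothing, €150.00 or more → 9.75% → €16.37
Bar stool €61.72: home furniture → 7.5% → €4.63
Total tax = €14.43 + €0.46 + €2.10 + €0.97 + €1.21 + €17.36 + €0.44 + €0.35 + €16.37 + €4.63 = €58.32

€58.32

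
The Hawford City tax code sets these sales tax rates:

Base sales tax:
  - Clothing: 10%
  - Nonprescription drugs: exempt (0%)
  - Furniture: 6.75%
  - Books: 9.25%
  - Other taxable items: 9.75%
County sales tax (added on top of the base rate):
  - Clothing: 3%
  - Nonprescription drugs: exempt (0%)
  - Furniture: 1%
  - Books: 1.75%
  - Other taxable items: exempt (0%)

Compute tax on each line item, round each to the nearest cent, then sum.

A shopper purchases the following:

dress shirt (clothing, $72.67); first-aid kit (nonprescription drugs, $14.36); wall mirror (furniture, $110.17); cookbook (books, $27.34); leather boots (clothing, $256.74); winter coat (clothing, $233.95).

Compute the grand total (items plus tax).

$800.02

Dress shirt $72.67: clothing → 10% + 3% county = 13% → $9.45
First-aid kit $14.36: nonprescription drugs → 0% + 0% county = 0% → $0.00
Wall mirror $110.17: furniture → 6.75% + 1% county = 7.75% → $8.54
Cookbook $27.34: books → 9.25% + 1.75% county = 11% → $3.01
Leather boots $256.74: clothing → 10% + 3% county = 13% → $33.38
Winter coat $233.95: clothing → 10% + 3% county = 13% → $30.41
Subtotal = $715.23; tax = $84.79; total due = $800.02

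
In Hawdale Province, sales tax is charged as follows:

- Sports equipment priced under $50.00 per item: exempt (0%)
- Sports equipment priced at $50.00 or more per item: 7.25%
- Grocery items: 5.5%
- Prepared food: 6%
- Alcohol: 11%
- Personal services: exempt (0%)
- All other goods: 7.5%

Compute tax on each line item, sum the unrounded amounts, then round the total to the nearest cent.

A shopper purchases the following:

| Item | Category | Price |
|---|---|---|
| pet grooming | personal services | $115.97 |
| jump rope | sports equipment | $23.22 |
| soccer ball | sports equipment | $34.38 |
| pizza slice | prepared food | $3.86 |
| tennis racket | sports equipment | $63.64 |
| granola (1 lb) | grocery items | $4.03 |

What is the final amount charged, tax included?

$250.17

Pet grooming $115.97: personal services → 0% → $0.00
Jump rope $23.22: sports equipment, under $50.00 → 0% → $0.00
Soccer ball $34.38: sports equipment, under $50.00 → 0% → $0.00
Pizza slice $3.86: prepared food → 6% → $0.2316
Tennis racket $63.64: sports equipment, $50.00 or more → 7.25% → $4.6139
Granola (1 lb) $4.03: grocery items → 5.5% → $0.22165
Subtotal = $245.10; unrounded tax = $5.06715 → $5.07; total due = $250.17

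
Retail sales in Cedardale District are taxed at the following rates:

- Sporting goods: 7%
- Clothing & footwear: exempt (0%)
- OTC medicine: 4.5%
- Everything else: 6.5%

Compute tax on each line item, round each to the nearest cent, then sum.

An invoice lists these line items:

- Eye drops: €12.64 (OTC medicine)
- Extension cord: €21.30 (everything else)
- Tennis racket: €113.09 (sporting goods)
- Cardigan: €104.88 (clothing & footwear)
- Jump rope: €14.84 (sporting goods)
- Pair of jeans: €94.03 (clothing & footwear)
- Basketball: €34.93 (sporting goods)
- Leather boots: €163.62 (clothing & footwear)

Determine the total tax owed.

Eye drops €12.64: OTC medicine → 4.5% → €0.57
Extension cord €21.30: everything else → 6.5% → €1.38
Tennis racket €113.09: sporting goods → 7% → €7.92
Cardigan €104.88: clothing & footwear → 0% → €0.00
Jump rope €14.84: sporting goods → 7% → €1.04
Pair of jeans €94.03: clothing & footwear → 0% → €0.00
Basketball €34.93: sporting goods → 7% → €2.45
Leather boots €163.62: clothing & footwear → 0% → €0.00
Total tax = €0.57 + €1.38 + €7.92 + €1.04 + €2.45 = €13.36

€13.36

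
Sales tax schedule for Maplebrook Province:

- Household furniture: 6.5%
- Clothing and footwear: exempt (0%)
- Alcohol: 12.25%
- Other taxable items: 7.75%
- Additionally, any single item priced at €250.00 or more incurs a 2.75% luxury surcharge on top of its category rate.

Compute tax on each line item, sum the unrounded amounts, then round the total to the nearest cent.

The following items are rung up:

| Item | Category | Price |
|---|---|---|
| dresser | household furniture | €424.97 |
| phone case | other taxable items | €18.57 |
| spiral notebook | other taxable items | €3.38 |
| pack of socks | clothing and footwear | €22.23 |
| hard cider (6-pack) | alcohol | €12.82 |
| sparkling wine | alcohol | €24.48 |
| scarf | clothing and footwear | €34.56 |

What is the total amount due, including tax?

Dresser €424.97: household furniture → 6.5% + 2.75% surcharge = 9.25% → €39.309725
Phone case €18.57: other taxable items → 7.75% → €1.439175
Spiral notebook €3.38: other taxable items → 7.75% → €0.26195
Pack of socks €22.23: clothing and footwear → 0% → €0.00
Hard cider (6-pack) €12.82: alcohol → 12.25% → €1.57045
Sparkling wine €24.48: alcohol → 12.25% → €2.9988
Scarf €34.56: clothing and footwear → 0% → €0.00
Subtotal = €541.01; unrounded tax = €45.5801 → €45.58; total due = €586.59

€586.59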